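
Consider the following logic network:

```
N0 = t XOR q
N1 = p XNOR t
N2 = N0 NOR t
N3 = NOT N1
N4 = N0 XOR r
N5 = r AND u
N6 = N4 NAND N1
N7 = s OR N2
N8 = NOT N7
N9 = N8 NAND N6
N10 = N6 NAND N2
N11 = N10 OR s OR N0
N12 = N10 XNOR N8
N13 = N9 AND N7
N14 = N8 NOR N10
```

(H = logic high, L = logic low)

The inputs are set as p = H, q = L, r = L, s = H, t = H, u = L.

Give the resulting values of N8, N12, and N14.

N0 = t XOR q = H XOR L = H
N1 = p XNOR t = H XNOR H = H
N2 = N0 NOR t = H NOR H = L
N4 = N0 XOR r = H XOR L = H
N6 = N4 NAND N1 = H NAND H = L
N7 = s OR N2 = H OR L = H
N8 = NOT N7 = NOT H = L
N10 = N6 NAND N2 = L NAND L = H
N12 = N10 XNOR N8 = H XNOR L = L
N14 = N8 NOR N10 = L NOR H = L

N8 = L, N12 = L, N14 = L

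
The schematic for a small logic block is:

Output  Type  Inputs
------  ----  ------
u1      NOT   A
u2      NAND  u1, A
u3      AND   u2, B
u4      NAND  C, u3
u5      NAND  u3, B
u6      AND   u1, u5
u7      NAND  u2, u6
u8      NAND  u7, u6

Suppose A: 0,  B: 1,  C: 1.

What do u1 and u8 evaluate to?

u1 = NOT A = NOT 0 = 1
u2 = u1 NAND A = 1 NAND 0 = 1
u3 = u2 AND B = 1 AND 1 = 1
u5 = u3 NAND B = 1 NAND 1 = 0
u6 = u1 AND u5 = 1 AND 0 = 0
u7 = u2 NAND u6 = 1 NAND 0 = 1
u8 = u7 NAND u6 = 1 NAND 0 = 1

u1 = 1  u8 = 1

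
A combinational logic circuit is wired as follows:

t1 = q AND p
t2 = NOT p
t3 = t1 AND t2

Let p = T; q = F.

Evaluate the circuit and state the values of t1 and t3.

t1 = F  t3 = F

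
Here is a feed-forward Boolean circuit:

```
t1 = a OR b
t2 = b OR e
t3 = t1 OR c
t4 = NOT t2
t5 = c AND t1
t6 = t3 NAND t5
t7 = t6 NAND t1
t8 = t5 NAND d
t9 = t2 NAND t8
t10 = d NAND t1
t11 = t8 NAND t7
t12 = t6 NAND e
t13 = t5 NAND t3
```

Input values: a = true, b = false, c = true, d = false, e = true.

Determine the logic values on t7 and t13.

t1 = a OR b = true OR false = true
t3 = t1 OR c = true OR true = true
t5 = c AND t1 = true AND true = true
t6 = t3 NAND t5 = true NAND true = false
t7 = t6 NAND t1 = false NAND true = true
t13 = t5 NAND t3 = true NAND true = false

t7 = true, t13 = false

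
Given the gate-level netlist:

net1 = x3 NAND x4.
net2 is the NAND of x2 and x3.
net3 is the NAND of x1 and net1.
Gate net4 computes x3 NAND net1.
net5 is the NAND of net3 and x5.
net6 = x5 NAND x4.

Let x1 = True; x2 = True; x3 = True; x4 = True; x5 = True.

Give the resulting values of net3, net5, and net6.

net1 = x3 NAND x4 = True NAND True = False
net3 = x1 NAND net1 = True NAND False = True
net5 = net3 NAND x5 = True NAND True = False
net6 = x5 NAND x4 = True NAND True = False

net3 = True; net5 = False; net6 = False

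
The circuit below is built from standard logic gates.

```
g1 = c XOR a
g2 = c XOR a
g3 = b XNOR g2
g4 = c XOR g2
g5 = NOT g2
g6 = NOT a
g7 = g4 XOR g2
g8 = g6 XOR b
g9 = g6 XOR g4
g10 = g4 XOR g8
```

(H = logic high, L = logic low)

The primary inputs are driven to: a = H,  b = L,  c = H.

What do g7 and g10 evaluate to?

g2 = c XOR a = H XOR H = L
g4 = c XOR g2 = H XOR L = H
g6 = NOT a = NOT H = L
g7 = g4 XOR g2 = H XOR L = H
g8 = g6 XOR b = L XOR L = L
g10 = g4 XOR g8 = H XOR L = H

g7 = H, g10 = H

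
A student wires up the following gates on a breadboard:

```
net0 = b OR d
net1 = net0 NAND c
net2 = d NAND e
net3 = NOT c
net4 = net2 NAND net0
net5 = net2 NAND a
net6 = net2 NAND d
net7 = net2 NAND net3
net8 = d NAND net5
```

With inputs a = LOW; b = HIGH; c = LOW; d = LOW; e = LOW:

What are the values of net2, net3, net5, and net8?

net2 = HIGH, net3 = HIGH, net5 = HIGH, net8 = HIGH

net2 = d NAND e = LOW NAND LOW = HIGH
net3 = NOT c = NOT LOW = HIGH
net5 = net2 NAND a = HIGH NAND LOW = HIGH
net8 = d NAND net5 = LOW NAND HIGH = HIGH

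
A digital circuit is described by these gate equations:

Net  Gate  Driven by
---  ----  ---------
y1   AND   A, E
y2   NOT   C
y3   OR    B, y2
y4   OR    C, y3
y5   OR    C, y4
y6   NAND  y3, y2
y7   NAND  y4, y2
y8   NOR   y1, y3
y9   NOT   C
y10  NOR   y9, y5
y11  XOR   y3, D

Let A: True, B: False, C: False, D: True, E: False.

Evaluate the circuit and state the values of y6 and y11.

y6 = False; y11 = False

y2 = NOT C = NOT False = True
y3 = B OR y2 = False OR True = True
y6 = y3 NAND y2 = True NAND True = False
y11 = y3 XOR D = True XOR True = False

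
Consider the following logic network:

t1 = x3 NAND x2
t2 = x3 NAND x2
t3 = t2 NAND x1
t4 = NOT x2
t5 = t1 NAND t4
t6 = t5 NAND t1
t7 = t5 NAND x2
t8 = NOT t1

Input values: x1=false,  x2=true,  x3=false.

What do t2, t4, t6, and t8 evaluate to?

t2 = true, t4 = false, t6 = false, t8 = false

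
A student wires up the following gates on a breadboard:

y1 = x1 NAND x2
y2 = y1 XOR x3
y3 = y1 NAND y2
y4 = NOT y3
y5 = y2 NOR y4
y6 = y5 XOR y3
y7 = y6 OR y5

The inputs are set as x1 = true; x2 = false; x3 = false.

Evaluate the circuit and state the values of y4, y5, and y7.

y4 = true, y5 = false, y7 = false

y1 = x1 NAND x2 = true NAND false = true
y2 = y1 XOR x3 = true XOR false = true
y3 = y1 NAND y2 = true NAND true = false
y4 = NOT y3 = NOT false = true
y5 = y2 NOR y4 = true NOR true = false
y6 = y5 XOR y3 = false XOR false = false
y7 = y6 OR y5 = false OR false = false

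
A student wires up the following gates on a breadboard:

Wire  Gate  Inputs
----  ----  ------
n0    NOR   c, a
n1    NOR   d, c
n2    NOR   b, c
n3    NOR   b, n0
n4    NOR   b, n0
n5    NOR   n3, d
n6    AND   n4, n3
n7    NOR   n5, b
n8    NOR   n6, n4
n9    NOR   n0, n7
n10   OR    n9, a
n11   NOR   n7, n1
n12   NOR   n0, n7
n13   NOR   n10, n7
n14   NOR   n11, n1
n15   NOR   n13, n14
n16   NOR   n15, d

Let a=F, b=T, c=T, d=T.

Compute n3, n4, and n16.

n0 = c NOR a = T NOR F = F
n1 = d NOR c = T NOR T = F
n3 = b NOR n0 = T NOR F = F
n4 = b NOR n0 = T NOR F = F
n5 = n3 NOR d = F NOR T = F
n7 = n5 NOR b = F NOR T = F
n9 = n0 NOR n7 = F NOR F = T
n10 = n9 OR a = T OR F = T
n11 = n7 NOR n1 = F NOR F = T
n13 = n10 NOR n7 = T NOR F = F
n14 = n11 NOR n1 = T NOR F = F
n15 = n13 NOR n14 = F NOR F = T
n16 = n15 NOR d = T NOR T = F

n3 = F; n4 = F; n16 = F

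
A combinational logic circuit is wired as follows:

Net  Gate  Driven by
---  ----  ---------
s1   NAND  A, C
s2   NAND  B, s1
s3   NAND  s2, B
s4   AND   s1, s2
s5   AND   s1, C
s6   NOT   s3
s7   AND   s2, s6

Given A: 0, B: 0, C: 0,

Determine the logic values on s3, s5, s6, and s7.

s1 = A NAND C = 0 NAND 0 = 1
s2 = B NAND s1 = 0 NAND 1 = 1
s3 = s2 NAND B = 1 NAND 0 = 1
s5 = s1 AND C = 1 AND 0 = 0
s6 = NOT s3 = NOT 1 = 0
s7 = s2 AND s6 = 1 AND 0 = 0

s3 = 1; s5 = 0; s6 = 0; s7 = 0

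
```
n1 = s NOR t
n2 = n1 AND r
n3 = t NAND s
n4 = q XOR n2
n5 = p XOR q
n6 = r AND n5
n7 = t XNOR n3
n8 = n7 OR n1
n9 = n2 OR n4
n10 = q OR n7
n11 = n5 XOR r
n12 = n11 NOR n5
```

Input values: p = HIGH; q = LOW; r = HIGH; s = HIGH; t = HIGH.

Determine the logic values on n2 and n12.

n2 = LOW, n12 = LOW

n1 = s NOR t = HIGH NOR HIGH = LOW
n2 = n1 AND r = LOW AND HIGH = LOW
n5 = p XOR q = HIGH XOR LOW = HIGH
n11 = n5 XOR r = HIGH XOR HIGH = LOW
n12 = n11 NOR n5 = LOW NOR HIGH = LOW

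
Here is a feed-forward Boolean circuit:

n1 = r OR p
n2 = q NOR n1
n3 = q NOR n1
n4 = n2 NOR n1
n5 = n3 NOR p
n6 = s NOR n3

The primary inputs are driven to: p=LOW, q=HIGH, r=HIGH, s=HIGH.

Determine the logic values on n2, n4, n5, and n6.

n2 = LOW  n4 = LOW  n5 = HIGH  n6 = LOW

n1 = r OR p = HIGH OR LOW = HIGH
n2 = q NOR n1 = HIGH NOR HIGH = LOW
n3 = q NOR n1 = HIGH NOR HIGH = LOW
n4 = n2 NOR n1 = LOW NOR HIGH = LOW
n5 = n3 NOR p = LOW NOR LOW = HIGH
n6 = s NOR n3 = HIGH NOR LOW = LOW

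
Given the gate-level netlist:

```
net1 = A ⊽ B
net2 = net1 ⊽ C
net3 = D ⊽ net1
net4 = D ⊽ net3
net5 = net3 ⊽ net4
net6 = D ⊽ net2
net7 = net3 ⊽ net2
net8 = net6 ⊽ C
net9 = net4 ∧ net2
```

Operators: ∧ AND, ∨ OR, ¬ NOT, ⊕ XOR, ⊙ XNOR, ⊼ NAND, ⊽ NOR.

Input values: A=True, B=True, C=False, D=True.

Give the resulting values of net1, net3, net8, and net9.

net1 = False  net3 = False  net8 = True  net9 = False

net1 = A NOR B = True NOR True = False
net2 = net1 NOR C = False NOR False = True
net3 = D NOR net1 = True NOR False = False
net4 = D NOR net3 = True NOR False = False
net6 = D NOR net2 = True NOR True = False
net8 = net6 NOR C = False NOR False = True
net9 = net4 AND net2 = False AND True = False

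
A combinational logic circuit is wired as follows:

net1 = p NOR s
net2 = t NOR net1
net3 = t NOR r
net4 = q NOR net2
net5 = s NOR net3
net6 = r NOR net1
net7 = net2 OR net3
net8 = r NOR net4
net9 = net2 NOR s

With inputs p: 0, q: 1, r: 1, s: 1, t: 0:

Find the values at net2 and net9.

net1 = p NOR s = 0 NOR 1 = 0
net2 = t NOR net1 = 0 NOR 0 = 1
net9 = net2 NOR s = 1 NOR 1 = 0

net2 = 1; net9 = 0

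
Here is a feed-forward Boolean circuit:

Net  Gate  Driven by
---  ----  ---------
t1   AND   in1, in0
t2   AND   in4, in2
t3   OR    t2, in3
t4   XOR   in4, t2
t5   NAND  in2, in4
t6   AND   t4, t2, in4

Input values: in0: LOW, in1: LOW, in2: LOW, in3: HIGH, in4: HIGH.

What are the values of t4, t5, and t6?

t2 = in4 AND in2 = HIGH AND LOW = LOW
t4 = in4 XOR t2 = HIGH XOR LOW = HIGH
t5 = in2 NAND in4 = LOW NAND HIGH = HIGH
t6 = t4 AND t2 AND in4 = HIGH AND LOW AND HIGH = LOW

t4 = HIGH  t5 = HIGH  t6 = LOW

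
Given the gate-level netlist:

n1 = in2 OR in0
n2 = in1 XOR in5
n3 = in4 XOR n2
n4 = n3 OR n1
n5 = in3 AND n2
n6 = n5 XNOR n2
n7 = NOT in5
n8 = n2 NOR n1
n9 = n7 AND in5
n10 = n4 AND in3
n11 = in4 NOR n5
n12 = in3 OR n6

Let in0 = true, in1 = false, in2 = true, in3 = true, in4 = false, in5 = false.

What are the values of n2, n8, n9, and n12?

n1 = in2 OR in0 = true OR true = true
n2 = in1 XOR in5 = false XOR false = false
n5 = in3 AND n2 = true AND false = false
n6 = n5 XNOR n2 = false XNOR false = true
n7 = NOT in5 = NOT false = true
n8 = n2 NOR n1 = false NOR true = false
n9 = n7 AND in5 = true AND false = false
n12 = in3 OR n6 = true OR true = true

n2 = false, n8 = false, n9 = false, n12 = true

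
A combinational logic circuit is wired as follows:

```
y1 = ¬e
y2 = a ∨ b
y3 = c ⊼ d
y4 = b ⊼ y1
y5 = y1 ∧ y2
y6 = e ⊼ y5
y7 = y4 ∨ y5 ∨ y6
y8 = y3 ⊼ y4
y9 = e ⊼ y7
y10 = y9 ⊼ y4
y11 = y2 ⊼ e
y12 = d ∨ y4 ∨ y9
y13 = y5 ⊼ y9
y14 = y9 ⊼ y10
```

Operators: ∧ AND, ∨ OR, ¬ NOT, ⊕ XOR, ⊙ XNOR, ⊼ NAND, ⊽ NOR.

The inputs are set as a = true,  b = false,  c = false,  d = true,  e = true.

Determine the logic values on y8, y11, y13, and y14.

y8 = false, y11 = false, y13 = true, y14 = true

y1 = NOT e = NOT true = false
y2 = a OR b = true OR false = true
y3 = c NAND d = false NAND true = true
y4 = b NAND y1 = false NAND false = true
y5 = y1 AND y2 = false AND true = false
y6 = e NAND y5 = true NAND false = true
y7 = y4 OR y5 OR y6 = true OR false OR true = true
y8 = y3 NAND y4 = true NAND true = false
y9 = e NAND y7 = true NAND true = false
y10 = y9 NAND y4 = false NAND true = true
y11 = y2 NAND e = true NAND true = false
y13 = y5 NAND y9 = false NAND false = true
y14 = y9 NAND y10 = false NAND true = true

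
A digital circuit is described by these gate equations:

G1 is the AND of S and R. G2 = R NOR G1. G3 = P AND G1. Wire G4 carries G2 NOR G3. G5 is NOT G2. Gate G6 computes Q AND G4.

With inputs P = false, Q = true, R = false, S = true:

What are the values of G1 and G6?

G1 = false, G6 = false

G1 = S AND R = true AND false = false
G2 = R NOR G1 = false NOR false = true
G3 = P AND G1 = false AND false = false
G4 = G2 NOR G3 = true NOR false = false
G6 = Q AND G4 = true AND false = false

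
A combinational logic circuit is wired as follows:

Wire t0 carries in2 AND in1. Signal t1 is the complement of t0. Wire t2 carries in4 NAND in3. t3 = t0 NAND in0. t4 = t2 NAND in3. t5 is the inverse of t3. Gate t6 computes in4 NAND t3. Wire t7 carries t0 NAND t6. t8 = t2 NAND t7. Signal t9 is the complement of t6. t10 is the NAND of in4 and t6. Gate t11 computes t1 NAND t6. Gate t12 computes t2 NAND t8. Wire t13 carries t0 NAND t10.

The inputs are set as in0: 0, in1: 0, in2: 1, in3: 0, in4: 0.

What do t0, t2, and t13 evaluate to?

t0 = 0; t2 = 1; t13 = 1

t0 = in2 AND in1 = 1 AND 0 = 0
t2 = in4 NAND in3 = 0 NAND 0 = 1
t3 = t0 NAND in0 = 0 NAND 0 = 1
t6 = in4 NAND t3 = 0 NAND 1 = 1
t10 = in4 NAND t6 = 0 NAND 1 = 1
t13 = t0 NAND t10 = 0 NAND 1 = 1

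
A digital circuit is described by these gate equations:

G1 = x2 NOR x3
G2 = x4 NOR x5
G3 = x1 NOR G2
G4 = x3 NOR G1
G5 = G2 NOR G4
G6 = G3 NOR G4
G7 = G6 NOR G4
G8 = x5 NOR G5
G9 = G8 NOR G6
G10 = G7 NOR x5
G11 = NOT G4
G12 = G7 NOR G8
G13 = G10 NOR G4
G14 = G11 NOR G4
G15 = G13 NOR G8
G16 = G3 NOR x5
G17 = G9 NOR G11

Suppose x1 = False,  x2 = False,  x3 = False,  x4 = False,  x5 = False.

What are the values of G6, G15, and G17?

G1 = x2 NOR x3 = False NOR False = True
G2 = x4 NOR x5 = False NOR False = True
G3 = x1 NOR G2 = False NOR True = False
G4 = x3 NOR G1 = False NOR True = False
G5 = G2 NOR G4 = True NOR False = False
G6 = G3 NOR G4 = False NOR False = True
G7 = G6 NOR G4 = True NOR False = False
G8 = x5 NOR G5 = False NOR False = True
G9 = G8 NOR G6 = True NOR True = False
G10 = G7 NOR x5 = False NOR False = True
G11 = NOT G4 = NOT False = True
G13 = G10 NOR G4 = True NOR False = False
G15 = G13 NOR G8 = False NOR True = False
G17 = G9 NOR G11 = False NOR True = False

G6 = True, G15 = False, G17 = False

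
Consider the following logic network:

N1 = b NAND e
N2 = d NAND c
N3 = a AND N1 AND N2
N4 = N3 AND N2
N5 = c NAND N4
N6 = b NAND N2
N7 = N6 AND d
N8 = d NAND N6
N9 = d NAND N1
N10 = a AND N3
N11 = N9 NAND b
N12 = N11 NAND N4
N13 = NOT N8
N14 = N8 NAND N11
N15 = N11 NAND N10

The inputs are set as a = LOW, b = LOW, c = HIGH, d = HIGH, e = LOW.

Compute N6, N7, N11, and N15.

N1 = b NAND e = LOW NAND LOW = HIGH
N2 = d NAND c = HIGH NAND HIGH = LOW
N3 = a AND N1 AND N2 = LOW AND HIGH AND LOW = LOW
N6 = b NAND N2 = LOW NAND LOW = HIGH
N7 = N6 AND d = HIGH AND HIGH = HIGH
N9 = d NAND N1 = HIGH NAND HIGH = LOW
N10 = a AND N3 = LOW AND LOW = LOW
N11 = N9 NAND b = LOW NAND LOW = HIGH
N15 = N11 NAND N10 = HIGH NAND LOW = HIGH

N6 = HIGH  N7 = HIGH  N11 = HIGH  N15 = HIGH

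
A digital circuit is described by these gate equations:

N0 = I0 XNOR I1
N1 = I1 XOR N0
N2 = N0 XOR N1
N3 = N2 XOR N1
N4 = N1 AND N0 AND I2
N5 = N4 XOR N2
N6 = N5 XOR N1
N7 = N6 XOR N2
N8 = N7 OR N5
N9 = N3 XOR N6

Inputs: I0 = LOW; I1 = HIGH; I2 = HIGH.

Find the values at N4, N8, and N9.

N0 = I0 XNOR I1 = LOW XNOR HIGH = LOW
N1 = I1 XOR N0 = HIGH XOR LOW = HIGH
N2 = N0 XOR N1 = LOW XOR HIGH = HIGH
N3 = N2 XOR N1 = HIGH XOR HIGH = LOW
N4 = N1 AND N0 AND I2 = HIGH AND LOW AND HIGH = LOW
N5 = N4 XOR N2 = LOW XOR HIGH = HIGH
N6 = N5 XOR N1 = HIGH XOR HIGH = LOW
N7 = N6 XOR N2 = LOW XOR HIGH = HIGH
N8 = N7 OR N5 = HIGH OR HIGH = HIGH
N9 = N3 XOR N6 = LOW XOR LOW = LOW

N4 = LOW, N8 = HIGH, N9 = LOW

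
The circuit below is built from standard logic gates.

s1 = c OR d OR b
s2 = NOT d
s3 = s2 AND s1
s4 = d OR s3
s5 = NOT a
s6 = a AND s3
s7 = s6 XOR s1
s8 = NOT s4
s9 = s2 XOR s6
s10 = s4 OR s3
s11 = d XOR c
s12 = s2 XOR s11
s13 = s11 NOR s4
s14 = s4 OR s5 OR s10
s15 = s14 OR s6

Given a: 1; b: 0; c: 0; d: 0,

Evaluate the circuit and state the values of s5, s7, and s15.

s1 = c OR d OR b = 0 OR 0 OR 0 = 0
s2 = NOT d = NOT 0 = 1
s3 = s2 AND s1 = 1 AND 0 = 0
s4 = d OR s3 = 0 OR 0 = 0
s5 = NOT a = NOT 1 = 0
s6 = a AND s3 = 1 AND 0 = 0
s7 = s6 XOR s1 = 0 XOR 0 = 0
s10 = s4 OR s3 = 0 OR 0 = 0
s14 = s4 OR s5 OR s10 = 0 OR 0 OR 0 = 0
s15 = s14 OR s6 = 0 OR 0 = 0

s5 = 0  s7 = 0  s15 = 0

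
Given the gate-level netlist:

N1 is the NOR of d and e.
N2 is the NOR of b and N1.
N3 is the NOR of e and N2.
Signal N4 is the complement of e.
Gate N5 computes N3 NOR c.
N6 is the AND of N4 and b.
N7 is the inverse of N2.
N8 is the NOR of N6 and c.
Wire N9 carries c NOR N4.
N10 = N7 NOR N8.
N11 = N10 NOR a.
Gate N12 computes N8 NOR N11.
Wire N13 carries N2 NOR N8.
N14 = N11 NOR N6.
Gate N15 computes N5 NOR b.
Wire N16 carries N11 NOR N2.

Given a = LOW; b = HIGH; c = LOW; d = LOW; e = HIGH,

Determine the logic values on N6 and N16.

N6 = LOW, N16 = LOW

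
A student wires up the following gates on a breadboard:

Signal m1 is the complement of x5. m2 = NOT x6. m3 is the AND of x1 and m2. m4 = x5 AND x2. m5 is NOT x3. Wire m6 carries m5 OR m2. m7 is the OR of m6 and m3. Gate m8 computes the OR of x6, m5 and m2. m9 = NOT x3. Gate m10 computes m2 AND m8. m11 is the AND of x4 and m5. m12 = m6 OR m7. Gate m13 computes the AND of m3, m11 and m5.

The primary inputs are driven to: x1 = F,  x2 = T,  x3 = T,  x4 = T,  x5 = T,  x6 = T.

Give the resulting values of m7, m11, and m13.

m2 = NOT x6 = NOT T = F
m3 = x1 AND m2 = F AND F = F
m5 = NOT x3 = NOT T = F
m6 = m5 OR m2 = F OR F = F
m7 = m6 OR m3 = F OR F = F
m11 = x4 AND m5 = T AND F = F
m13 = m3 AND m11 AND m5 = F AND F AND F = F

m7 = F, m11 = F, m13 = F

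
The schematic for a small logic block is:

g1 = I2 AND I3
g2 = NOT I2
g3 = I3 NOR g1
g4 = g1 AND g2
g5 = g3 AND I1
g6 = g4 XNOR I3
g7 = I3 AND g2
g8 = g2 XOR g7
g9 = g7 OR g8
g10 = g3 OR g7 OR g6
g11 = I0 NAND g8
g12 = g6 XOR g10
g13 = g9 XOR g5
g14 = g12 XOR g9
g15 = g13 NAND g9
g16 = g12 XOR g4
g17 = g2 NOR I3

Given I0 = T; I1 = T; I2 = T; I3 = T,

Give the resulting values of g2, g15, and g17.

g1 = I2 AND I3 = T AND T = T
g2 = NOT I2 = NOT T = F
g3 = I3 NOR g1 = T NOR T = F
g5 = g3 AND I1 = F AND T = F
g7 = I3 AND g2 = T AND F = F
g8 = g2 XOR g7 = F XOR F = F
g9 = g7 OR g8 = F OR F = F
g13 = g9 XOR g5 = F XOR F = F
g15 = g13 NAND g9 = F NAND F = T
g17 = g2 NOR I3 = F NOR T = F

g2 = F  g15 = T  g17 = F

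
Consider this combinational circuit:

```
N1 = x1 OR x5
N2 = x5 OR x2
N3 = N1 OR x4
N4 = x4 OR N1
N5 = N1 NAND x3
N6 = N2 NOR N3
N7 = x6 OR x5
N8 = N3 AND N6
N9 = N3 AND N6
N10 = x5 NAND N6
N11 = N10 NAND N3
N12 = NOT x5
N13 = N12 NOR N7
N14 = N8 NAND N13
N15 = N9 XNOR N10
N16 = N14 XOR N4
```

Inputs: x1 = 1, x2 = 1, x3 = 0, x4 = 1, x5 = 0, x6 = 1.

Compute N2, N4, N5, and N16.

N1 = x1 OR x5 = 1 OR 0 = 1
N2 = x5 OR x2 = 0 OR 1 = 1
N3 = N1 OR x4 = 1 OR 1 = 1
N4 = x4 OR N1 = 1 OR 1 = 1
N5 = N1 NAND x3 = 1 NAND 0 = 1
N6 = N2 NOR N3 = 1 NOR 1 = 0
N7 = x6 OR x5 = 1 OR 0 = 1
N8 = N3 AND N6 = 1 AND 0 = 0
N12 = NOT x5 = NOT 0 = 1
N13 = N12 NOR N7 = 1 NOR 1 = 0
N14 = N8 NAND N13 = 0 NAND 0 = 1
N16 = N14 XOR N4 = 1 XOR 1 = 0

N2 = 1, N4 = 1, N5 = 1, N16 = 0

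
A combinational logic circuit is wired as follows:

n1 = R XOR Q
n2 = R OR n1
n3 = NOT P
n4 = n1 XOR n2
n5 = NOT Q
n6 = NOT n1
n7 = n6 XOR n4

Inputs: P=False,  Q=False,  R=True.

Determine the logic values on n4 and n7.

n1 = R XOR Q = True XOR False = True
n2 = R OR n1 = True OR True = True
n4 = n1 XOR n2 = True XOR True = False
n6 = NOT n1 = NOT True = False
n7 = n6 XOR n4 = False XOR False = False

n4 = False, n7 = False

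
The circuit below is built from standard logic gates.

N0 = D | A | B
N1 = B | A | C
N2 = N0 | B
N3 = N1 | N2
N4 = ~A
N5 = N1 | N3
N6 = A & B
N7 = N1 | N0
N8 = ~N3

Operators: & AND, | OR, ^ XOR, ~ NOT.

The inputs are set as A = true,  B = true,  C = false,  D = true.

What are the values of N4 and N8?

N4 = false, N8 = false

N0 = D OR A OR B = true OR true OR true = true
N1 = B OR A OR C = true OR true OR false = true
N2 = N0 OR B = true OR true = true
N3 = N1 OR N2 = true OR true = true
N4 = NOT A = NOT true = false
N8 = NOT N3 = NOT true = false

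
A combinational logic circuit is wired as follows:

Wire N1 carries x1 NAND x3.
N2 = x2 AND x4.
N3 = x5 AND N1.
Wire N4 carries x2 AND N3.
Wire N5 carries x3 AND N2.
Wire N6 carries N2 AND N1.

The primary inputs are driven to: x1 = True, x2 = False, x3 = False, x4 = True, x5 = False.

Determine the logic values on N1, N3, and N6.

N1 = x1 NAND x3 = True NAND False = True
N2 = x2 AND x4 = False AND True = False
N3 = x5 AND N1 = False AND True = False
N6 = N2 AND N1 = False AND True = False

N1 = True, N3 = False, N6 = False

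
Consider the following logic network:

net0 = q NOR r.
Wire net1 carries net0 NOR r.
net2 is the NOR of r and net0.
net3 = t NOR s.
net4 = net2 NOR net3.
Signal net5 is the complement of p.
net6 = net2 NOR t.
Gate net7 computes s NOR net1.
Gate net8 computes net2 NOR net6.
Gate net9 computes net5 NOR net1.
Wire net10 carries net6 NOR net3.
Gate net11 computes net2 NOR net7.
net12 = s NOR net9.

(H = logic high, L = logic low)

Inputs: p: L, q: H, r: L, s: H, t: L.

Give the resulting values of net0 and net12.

net0 = q NOR r = H NOR L = L
net1 = net0 NOR r = L NOR L = H
net5 = NOT p = NOT L = H
net9 = net5 NOR net1 = H NOR H = L
net12 = s NOR net9 = H NOR L = L

net0 = L, net12 = L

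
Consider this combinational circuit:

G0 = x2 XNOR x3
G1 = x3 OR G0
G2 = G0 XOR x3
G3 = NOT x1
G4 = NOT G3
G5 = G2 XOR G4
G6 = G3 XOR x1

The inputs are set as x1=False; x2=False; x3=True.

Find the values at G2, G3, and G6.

G2 = True  G3 = True  G6 = True

G0 = x2 XNOR x3 = False XNOR True = False
G2 = G0 XOR x3 = False XOR True = True
G3 = NOT x1 = NOT False = True
G6 = G3 XOR x1 = True XOR False = True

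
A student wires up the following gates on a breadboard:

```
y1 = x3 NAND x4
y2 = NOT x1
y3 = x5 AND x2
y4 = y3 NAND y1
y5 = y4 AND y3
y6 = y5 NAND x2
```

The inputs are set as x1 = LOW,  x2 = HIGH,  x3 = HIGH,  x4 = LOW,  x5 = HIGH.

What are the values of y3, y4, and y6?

y3 = HIGH; y4 = LOW; y6 = HIGH

y1 = x3 NAND x4 = HIGH NAND LOW = HIGH
y3 = x5 AND x2 = HIGH AND HIGH = HIGH
y4 = y3 NAND y1 = HIGH NAND HIGH = LOW
y5 = y4 AND y3 = LOW AND HIGH = LOW
y6 = y5 NAND x2 = LOW NAND HIGH = HIGH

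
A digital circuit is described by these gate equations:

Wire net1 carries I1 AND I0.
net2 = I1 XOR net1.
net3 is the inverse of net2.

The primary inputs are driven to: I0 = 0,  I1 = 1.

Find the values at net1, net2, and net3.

net1 = I1 AND I0 = 1 AND 0 = 0
net2 = I1 XOR net1 = 1 XOR 0 = 1
net3 = NOT net2 = NOT 1 = 0

net1 = 0, net2 = 1, net3 = 0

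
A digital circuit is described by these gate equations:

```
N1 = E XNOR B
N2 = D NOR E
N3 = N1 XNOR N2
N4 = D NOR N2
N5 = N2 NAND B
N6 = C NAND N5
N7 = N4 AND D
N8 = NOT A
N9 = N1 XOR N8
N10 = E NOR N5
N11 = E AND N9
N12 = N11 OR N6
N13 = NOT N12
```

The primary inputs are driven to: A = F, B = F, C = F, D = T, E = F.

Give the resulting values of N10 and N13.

N10 = F; N13 = F

N1 = E XNOR B = F XNOR F = T
N2 = D NOR E = T NOR F = F
N5 = N2 NAND B = F NAND F = T
N6 = C NAND N5 = F NAND T = T
N8 = NOT A = NOT F = T
N9 = N1 XOR N8 = T XOR T = F
N10 = E NOR N5 = F NOR T = F
N11 = E AND N9 = F AND F = F
N12 = N11 OR N6 = F OR T = T
N13 = NOT N12 = NOT T = F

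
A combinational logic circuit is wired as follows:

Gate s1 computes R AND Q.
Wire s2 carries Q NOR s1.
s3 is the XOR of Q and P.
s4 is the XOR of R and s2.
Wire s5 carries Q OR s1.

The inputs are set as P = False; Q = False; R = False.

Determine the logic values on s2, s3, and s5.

s2 = True, s3 = False, s5 = False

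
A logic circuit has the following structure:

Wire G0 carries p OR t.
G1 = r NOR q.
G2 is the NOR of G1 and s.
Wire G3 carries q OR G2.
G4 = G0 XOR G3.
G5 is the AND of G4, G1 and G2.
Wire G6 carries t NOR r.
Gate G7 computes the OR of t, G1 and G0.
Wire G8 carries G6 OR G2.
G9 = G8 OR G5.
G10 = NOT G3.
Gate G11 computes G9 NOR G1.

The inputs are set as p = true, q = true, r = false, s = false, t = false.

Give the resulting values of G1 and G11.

G0 = p OR t = true OR false = true
G1 = r NOR q = false NOR true = false
G2 = G1 NOR s = false NOR false = true
G3 = q OR G2 = true OR true = true
G4 = G0 XOR G3 = true XOR true = false
G5 = G4 AND G1 AND G2 = false AND false AND true = false
G6 = t NOR r = false NOR false = true
G8 = G6 OR G2 = true OR true = true
G9 = G8 OR G5 = true OR false = true
G11 = G9 NOR G1 = true NOR false = false

G1 = false  G11 = false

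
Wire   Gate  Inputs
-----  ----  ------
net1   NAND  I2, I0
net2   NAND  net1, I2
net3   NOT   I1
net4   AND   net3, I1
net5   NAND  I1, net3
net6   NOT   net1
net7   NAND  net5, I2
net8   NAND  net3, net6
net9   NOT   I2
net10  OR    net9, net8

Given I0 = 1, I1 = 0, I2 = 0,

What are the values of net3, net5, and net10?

net1 = I2 NAND I0 = 0 NAND 1 = 1
net3 = NOT I1 = NOT 0 = 1
net5 = I1 NAND net3 = 0 NAND 1 = 1
net6 = NOT net1 = NOT 1 = 0
net8 = net3 NAND net6 = 1 NAND 0 = 1
net9 = NOT I2 = NOT 0 = 1
net10 = net9 OR net8 = 1 OR 1 = 1

net3 = 1, net5 = 1, net10 = 1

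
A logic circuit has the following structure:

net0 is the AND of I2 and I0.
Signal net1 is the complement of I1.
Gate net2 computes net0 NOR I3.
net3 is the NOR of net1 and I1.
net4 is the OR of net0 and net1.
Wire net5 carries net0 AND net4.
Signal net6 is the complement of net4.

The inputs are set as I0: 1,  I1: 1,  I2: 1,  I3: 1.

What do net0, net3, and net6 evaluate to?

net0 = 1; net3 = 0; net6 = 0

net0 = I2 AND I0 = 1 AND 1 = 1
net1 = NOT I1 = NOT 1 = 0
net3 = net1 NOR I1 = 0 NOR 1 = 0
net4 = net0 OR net1 = 1 OR 0 = 1
net6 = NOT net4 = NOT 1 = 0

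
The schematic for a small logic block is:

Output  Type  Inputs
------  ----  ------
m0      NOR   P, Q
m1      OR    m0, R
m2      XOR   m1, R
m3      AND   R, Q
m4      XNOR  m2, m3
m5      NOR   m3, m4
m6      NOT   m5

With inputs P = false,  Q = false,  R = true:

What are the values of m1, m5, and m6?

m0 = P NOR Q = false NOR false = true
m1 = m0 OR R = true OR true = true
m2 = m1 XOR R = true XOR true = false
m3 = R AND Q = true AND false = false
m4 = m2 XNOR m3 = false XNOR false = true
m5 = m3 NOR m4 = false NOR true = false
m6 = NOT m5 = NOT false = true

m1 = true; m5 = false; m6 = true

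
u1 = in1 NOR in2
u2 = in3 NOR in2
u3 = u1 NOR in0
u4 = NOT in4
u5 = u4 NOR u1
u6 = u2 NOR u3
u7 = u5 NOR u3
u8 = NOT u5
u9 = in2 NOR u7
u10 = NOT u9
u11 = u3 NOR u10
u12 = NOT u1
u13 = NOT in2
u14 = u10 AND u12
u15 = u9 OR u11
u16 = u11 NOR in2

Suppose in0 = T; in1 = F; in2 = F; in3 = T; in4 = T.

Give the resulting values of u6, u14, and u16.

u6 = T; u14 = F; u16 = T

u1 = in1 NOR in2 = F NOR F = T
u2 = in3 NOR in2 = T NOR F = F
u3 = u1 NOR in0 = T NOR T = F
u4 = NOT in4 = NOT T = F
u5 = u4 NOR u1 = F NOR T = F
u6 = u2 NOR u3 = F NOR F = T
u7 = u5 NOR u3 = F NOR F = T
u9 = in2 NOR u7 = F NOR T = F
u10 = NOT u9 = NOT F = T
u11 = u3 NOR u10 = F NOR T = F
u12 = NOT u1 = NOT T = F
u14 = u10 AND u12 = T AND F = F
u16 = u11 NOR in2 = F NOR F = T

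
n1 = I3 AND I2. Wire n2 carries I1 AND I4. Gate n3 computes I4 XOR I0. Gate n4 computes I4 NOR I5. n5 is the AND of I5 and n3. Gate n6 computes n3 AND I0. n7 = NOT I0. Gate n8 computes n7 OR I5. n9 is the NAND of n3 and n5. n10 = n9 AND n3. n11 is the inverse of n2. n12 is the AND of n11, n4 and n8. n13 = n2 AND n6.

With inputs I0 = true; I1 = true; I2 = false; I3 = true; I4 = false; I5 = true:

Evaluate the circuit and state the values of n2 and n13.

n2 = I1 AND I4 = true AND false = false
n3 = I4 XOR I0 = false XOR true = true
n6 = n3 AND I0 = true AND true = true
n13 = n2 AND n6 = false AND true = false

n2 = false, n13 = false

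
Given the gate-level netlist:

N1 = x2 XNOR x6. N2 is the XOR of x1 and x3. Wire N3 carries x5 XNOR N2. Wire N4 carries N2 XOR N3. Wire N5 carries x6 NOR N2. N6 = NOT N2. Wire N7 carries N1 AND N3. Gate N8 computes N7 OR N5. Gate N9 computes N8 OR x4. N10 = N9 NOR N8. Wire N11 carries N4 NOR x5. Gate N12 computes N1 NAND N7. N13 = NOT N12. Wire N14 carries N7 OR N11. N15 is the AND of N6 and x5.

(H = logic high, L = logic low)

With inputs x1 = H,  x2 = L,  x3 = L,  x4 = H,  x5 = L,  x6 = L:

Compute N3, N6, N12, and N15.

N3 = L, N6 = L, N12 = H, N15 = L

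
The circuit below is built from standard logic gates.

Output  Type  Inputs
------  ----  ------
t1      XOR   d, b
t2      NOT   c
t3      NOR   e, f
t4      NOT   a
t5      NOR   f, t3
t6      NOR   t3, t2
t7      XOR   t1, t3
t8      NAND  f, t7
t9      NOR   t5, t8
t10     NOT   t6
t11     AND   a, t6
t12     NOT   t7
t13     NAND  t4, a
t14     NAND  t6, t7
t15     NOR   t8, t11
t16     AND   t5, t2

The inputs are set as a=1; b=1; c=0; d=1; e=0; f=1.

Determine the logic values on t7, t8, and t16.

t1 = d XOR b = 1 XOR 1 = 0
t2 = NOT c = NOT 0 = 1
t3 = e NOR f = 0 NOR 1 = 0
t5 = f NOR t3 = 1 NOR 0 = 0
t7 = t1 XOR t3 = 0 XOR 0 = 0
t8 = f NAND t7 = 1 NAND 0 = 1
t16 = t5 AND t2 = 0 AND 1 = 0

t7 = 0, t8 = 1, t16 = 0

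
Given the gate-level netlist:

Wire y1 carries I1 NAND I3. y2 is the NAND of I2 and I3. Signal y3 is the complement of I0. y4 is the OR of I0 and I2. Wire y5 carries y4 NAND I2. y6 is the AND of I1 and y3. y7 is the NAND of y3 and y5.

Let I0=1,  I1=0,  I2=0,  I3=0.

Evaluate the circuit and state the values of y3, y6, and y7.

y3 = NOT I0 = NOT 1 = 0
y4 = I0 OR I2 = 1 OR 0 = 1
y5 = y4 NAND I2 = 1 NAND 0 = 1
y6 = I1 AND y3 = 0 AND 0 = 0
y7 = y3 NAND y5 = 0 NAND 1 = 1

y3 = 0, y6 = 0, y7 = 1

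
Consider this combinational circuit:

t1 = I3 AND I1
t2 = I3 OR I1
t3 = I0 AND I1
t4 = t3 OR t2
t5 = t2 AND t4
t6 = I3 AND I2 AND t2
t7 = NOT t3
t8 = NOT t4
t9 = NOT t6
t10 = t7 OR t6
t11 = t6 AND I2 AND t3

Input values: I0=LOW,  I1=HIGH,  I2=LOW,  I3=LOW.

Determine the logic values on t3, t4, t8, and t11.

t2 = I3 OR I1 = LOW OR HIGH = HIGH
t3 = I0 AND I1 = LOW AND HIGH = LOW
t4 = t3 OR t2 = LOW OR HIGH = HIGH
t6 = I3 AND I2 AND t2 = LOW AND LOW AND HIGH = LOW
t8 = NOT t4 = NOT HIGH = LOW
t11 = t6 AND I2 AND t3 = LOW AND LOW AND LOW = LOW

t3 = LOW; t4 = HIGH; t8 = LOW; t11 = LOW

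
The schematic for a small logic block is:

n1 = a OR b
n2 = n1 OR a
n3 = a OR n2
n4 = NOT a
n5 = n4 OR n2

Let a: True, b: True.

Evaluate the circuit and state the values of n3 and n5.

n3 = True  n5 = True

n1 = a OR b = True OR True = True
n2 = n1 OR a = True OR True = True
n3 = a OR n2 = True OR True = True
n4 = NOT a = NOT True = False
n5 = n4 OR n2 = False OR True = True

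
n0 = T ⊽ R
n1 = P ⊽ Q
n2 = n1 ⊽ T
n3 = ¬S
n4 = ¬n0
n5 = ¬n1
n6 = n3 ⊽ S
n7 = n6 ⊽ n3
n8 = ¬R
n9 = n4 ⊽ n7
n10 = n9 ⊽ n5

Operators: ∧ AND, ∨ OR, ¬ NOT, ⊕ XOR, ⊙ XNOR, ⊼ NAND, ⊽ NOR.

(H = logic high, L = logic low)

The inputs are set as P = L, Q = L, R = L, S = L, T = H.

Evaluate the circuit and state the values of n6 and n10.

n6 = L; n10 = H

n0 = T NOR R = H NOR L = L
n1 = P NOR Q = L NOR L = H
n3 = NOT S = NOT L = H
n4 = NOT n0 = NOT L = H
n5 = NOT n1 = NOT H = L
n6 = n3 NOR S = H NOR L = L
n7 = n6 NOR n3 = L NOR H = L
n9 = n4 NOR n7 = H NOR L = L
n10 = n9 NOR n5 = L NOR L = H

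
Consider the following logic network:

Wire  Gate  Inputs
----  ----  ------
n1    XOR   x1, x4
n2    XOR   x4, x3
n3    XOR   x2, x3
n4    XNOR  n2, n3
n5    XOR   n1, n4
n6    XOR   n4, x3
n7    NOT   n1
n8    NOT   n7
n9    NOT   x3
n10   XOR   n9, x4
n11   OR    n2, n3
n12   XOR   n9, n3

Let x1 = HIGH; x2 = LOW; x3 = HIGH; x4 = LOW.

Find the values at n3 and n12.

n3 = HIGH  n12 = HIGH

n3 = x2 XOR x3 = LOW XOR HIGH = HIGH
n9 = NOT x3 = NOT HIGH = LOW
n12 = n9 XOR n3 = LOW XOR HIGH = HIGH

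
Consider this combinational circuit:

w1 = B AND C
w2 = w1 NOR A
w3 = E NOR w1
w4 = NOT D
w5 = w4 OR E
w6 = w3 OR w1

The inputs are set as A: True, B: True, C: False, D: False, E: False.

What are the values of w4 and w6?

w1 = B AND C = True AND False = False
w3 = E NOR w1 = False NOR False = True
w4 = NOT D = NOT False = True
w6 = w3 OR w1 = True OR False = True

w4 = True  w6 = True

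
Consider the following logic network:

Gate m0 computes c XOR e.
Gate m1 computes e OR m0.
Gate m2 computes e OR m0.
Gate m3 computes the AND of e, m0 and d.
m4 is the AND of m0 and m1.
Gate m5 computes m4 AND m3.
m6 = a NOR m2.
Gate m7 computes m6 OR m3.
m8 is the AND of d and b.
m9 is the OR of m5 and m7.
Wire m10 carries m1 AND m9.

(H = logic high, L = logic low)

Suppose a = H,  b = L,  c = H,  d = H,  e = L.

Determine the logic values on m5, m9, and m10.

m5 = L; m9 = L; m10 = L

m0 = c XOR e = H XOR L = H
m1 = e OR m0 = L OR H = H
m2 = e OR m0 = L OR H = H
m3 = e AND m0 AND d = L AND H AND H = L
m4 = m0 AND m1 = H AND H = H
m5 = m4 AND m3 = H AND L = L
m6 = a NOR m2 = H NOR H = L
m7 = m6 OR m3 = L OR L = L
m9 = m5 OR m7 = L OR L = L
m10 = m1 AND m9 = H AND L = L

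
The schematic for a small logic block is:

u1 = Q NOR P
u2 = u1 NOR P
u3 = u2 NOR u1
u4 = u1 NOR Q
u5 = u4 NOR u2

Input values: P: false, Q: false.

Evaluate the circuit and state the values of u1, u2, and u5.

u1 = true, u2 = false, u5 = true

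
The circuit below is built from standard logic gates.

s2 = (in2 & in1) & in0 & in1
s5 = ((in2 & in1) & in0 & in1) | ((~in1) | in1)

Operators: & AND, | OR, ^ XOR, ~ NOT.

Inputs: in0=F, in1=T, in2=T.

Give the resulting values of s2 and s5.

s2 = F, s5 = T

s2 = (T & T) & F & T = F
s5 = ((T & T) & F & T) | ((~T) | T) = T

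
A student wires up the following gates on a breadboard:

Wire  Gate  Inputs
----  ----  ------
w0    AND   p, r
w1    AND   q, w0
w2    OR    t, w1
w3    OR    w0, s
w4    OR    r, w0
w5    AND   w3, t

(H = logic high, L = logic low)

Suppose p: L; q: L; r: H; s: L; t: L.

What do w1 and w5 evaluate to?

w1 = L; w5 = L

w0 = p AND r = L AND H = L
w1 = q AND w0 = L AND L = L
w3 = w0 OR s = L OR L = L
w5 = w3 AND t = L AND L = L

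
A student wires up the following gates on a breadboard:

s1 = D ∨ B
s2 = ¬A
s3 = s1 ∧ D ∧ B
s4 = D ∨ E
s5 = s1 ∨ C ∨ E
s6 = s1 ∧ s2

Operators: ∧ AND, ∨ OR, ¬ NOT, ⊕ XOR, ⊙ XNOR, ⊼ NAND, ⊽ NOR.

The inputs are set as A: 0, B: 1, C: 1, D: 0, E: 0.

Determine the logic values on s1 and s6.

s1 = D OR B = 0 OR 1 = 1
s2 = NOT A = NOT 0 = 1
s6 = s1 AND s2 = 1 AND 1 = 1

s1 = 1, s6 = 1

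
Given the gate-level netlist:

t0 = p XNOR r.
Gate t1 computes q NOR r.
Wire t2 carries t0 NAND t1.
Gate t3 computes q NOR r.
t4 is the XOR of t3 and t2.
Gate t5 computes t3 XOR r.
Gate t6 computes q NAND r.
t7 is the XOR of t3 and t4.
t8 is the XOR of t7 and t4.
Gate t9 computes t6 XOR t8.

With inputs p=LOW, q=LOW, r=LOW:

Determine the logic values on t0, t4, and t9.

t0 = HIGH, t4 = HIGH, t9 = LOW

t0 = p XNOR r = LOW XNOR LOW = HIGH
t1 = q NOR r = LOW NOR LOW = HIGH
t2 = t0 NAND t1 = HIGH NAND HIGH = LOW
t3 = q NOR r = LOW NOR LOW = HIGH
t4 = t3 XOR t2 = HIGH XOR LOW = HIGH
t6 = q NAND r = LOW NAND LOW = HIGH
t7 = t3 XOR t4 = HIGH XOR HIGH = LOW
t8 = t7 XOR t4 = LOW XOR HIGH = HIGH
t9 = t6 XOR t8 = HIGH XOR HIGH = LOW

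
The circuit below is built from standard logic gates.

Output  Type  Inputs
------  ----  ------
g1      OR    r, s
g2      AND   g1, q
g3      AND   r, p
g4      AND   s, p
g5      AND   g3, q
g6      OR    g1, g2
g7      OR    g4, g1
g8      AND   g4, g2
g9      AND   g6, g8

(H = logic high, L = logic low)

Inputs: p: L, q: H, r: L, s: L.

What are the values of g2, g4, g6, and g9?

g1 = r OR s = L OR L = L
g2 = g1 AND q = L AND H = L
g4 = s AND p = L AND L = L
g6 = g1 OR g2 = L OR L = L
g8 = g4 AND g2 = L AND L = L
g9 = g6 AND g8 = L AND L = L

g2 = L, g4 = L, g6 = L, g9 = L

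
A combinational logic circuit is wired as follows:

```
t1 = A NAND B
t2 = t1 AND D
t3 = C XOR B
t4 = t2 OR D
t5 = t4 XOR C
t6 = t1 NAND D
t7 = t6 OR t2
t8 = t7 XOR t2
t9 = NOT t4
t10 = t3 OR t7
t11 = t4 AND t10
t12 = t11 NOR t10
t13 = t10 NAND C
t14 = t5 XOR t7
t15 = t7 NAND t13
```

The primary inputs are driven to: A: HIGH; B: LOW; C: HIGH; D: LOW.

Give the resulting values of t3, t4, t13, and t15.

t1 = A NAND B = HIGH NAND LOW = HIGH
t2 = t1 AND D = HIGH AND LOW = LOW
t3 = C XOR B = HIGH XOR LOW = HIGH
t4 = t2 OR D = LOW OR LOW = LOW
t6 = t1 NAND D = HIGH NAND LOW = HIGH
t7 = t6 OR t2 = HIGH OR LOW = HIGH
t10 = t3 OR t7 = HIGH OR HIGH = HIGH
t13 = t10 NAND C = HIGH NAND HIGH = LOW
t15 = t7 NAND t13 = HIGH NAND LOW = HIGH

t3 = HIGH, t4 = LOW, t13 = LOW, t15 = HIGH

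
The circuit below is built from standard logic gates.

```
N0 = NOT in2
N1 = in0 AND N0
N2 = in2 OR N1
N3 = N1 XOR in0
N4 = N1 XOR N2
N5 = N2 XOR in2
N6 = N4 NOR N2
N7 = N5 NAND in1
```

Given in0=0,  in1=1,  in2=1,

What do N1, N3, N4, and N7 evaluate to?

N1 = 0  N3 = 0  N4 = 1  N7 = 1

N0 = NOT in2 = NOT 1 = 0
N1 = in0 AND N0 = 0 AND 0 = 0
N2 = in2 OR N1 = 1 OR 0 = 1
N3 = N1 XOR in0 = 0 XOR 0 = 0
N4 = N1 XOR N2 = 0 XOR 1 = 1
N5 = N2 XOR in2 = 1 XOR 1 = 0
N7 = N5 NAND in1 = 0 NAND 1 = 1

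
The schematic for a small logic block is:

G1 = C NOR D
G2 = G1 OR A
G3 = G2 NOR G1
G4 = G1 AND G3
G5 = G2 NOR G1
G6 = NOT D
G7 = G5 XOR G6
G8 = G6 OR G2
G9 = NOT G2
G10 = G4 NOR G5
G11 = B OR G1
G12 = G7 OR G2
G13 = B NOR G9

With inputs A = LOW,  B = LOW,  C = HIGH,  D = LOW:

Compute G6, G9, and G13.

G1 = C NOR D = HIGH NOR LOW = LOW
G2 = G1 OR A = LOW OR LOW = LOW
G6 = NOT D = NOT LOW = HIGH
G9 = NOT G2 = NOT LOW = HIGH
G13 = B NOR G9 = LOW NOR HIGH = LOW

G6 = HIGH, G9 = HIGH, G13 = LOW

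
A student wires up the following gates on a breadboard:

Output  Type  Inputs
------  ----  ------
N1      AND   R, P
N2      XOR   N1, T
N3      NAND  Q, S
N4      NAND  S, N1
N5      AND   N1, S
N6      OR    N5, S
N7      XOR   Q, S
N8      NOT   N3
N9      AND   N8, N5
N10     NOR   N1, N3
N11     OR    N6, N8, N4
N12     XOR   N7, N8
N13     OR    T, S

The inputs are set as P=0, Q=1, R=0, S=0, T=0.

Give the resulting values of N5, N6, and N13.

N5 = 0, N6 = 0, N13 = 0

N1 = R AND P = 0 AND 0 = 0
N5 = N1 AND S = 0 AND 0 = 0
N6 = N5 OR S = 0 OR 0 = 0
N13 = T OR S = 0 OR 0 = 0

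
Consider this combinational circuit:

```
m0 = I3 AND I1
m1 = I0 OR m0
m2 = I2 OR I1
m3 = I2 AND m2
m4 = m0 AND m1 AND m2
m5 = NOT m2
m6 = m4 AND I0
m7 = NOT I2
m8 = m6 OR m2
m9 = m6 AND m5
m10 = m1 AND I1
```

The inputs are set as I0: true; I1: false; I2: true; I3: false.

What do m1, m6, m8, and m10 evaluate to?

m1 = true; m6 = false; m8 = true; m10 = false

m0 = I3 AND I1 = false AND false = false
m1 = I0 OR m0 = true OR false = true
m2 = I2 OR I1 = true OR false = true
m4 = m0 AND m1 AND m2 = false AND true AND true = false
m6 = m4 AND I0 = false AND true = false
m8 = m6 OR m2 = false OR true = true
m10 = m1 AND I1 = true AND false = false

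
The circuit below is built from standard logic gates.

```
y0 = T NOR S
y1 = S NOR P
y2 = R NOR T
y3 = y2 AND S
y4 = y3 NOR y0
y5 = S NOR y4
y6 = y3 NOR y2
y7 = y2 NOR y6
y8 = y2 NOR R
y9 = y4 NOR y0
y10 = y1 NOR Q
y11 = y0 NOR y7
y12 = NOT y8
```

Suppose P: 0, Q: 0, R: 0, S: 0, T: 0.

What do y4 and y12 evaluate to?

y0 = T NOR S = 0 NOR 0 = 1
y2 = R NOR T = 0 NOR 0 = 1
y3 = y2 AND S = 1 AND 0 = 0
y4 = y3 NOR y0 = 0 NOR 1 = 0
y8 = y2 NOR R = 1 NOR 0 = 0
y12 = NOT y8 = NOT 0 = 1

y4 = 0; y12 = 1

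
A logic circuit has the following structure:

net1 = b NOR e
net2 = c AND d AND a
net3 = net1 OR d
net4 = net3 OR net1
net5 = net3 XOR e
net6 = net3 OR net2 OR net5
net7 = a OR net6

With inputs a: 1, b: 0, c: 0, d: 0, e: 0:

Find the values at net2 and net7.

net2 = 0  net7 = 1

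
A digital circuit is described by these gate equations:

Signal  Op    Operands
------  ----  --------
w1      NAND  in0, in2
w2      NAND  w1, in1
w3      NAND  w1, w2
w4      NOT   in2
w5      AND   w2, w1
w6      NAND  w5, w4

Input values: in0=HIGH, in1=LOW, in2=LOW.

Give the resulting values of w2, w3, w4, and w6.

w1 = in0 NAND in2 = HIGH NAND LOW = HIGH
w2 = w1 NAND in1 = HIGH NAND LOW = HIGH
w3 = w1 NAND w2 = HIGH NAND HIGH = LOW
w4 = NOT in2 = NOT LOW = HIGH
w5 = w2 AND w1 = HIGH AND HIGH = HIGH
w6 = w5 NAND w4 = HIGH NAND HIGH = LOW

w2 = HIGH, w3 = LOW, w4 = HIGH, w6 = LOW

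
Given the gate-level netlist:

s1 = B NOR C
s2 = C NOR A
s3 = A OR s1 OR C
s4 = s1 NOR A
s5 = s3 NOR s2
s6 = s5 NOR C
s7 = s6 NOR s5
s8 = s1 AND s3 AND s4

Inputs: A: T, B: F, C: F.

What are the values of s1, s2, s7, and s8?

s1 = T, s2 = F, s7 = F, s8 = F

s1 = B NOR C = F NOR F = T
s2 = C NOR A = F NOR T = F
s3 = A OR s1 OR C = T OR T OR F = T
s4 = s1 NOR A = T NOR T = F
s5 = s3 NOR s2 = T NOR F = F
s6 = s5 NOR C = F NOR F = T
s7 = s6 NOR s5 = T NOR F = F
s8 = s1 AND s3 AND s4 = T AND T AND F = F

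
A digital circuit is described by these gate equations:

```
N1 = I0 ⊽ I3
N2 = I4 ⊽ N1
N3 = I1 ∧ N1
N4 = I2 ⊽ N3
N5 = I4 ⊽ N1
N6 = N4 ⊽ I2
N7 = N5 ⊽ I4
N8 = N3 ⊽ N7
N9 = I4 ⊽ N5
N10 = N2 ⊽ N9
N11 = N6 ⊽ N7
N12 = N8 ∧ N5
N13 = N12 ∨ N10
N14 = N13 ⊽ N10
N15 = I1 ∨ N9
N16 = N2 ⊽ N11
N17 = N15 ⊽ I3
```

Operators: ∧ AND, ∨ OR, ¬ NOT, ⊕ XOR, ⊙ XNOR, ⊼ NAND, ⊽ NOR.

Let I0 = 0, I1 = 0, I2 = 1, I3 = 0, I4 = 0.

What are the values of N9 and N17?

N1 = I0 NOR I3 = 0 NOR 0 = 1
N5 = I4 NOR N1 = 0 NOR 1 = 0
N9 = I4 NOR N5 = 0 NOR 0 = 1
N15 = I1 OR N9 = 0 OR 1 = 1
N17 = N15 NOR I3 = 1 NOR 0 = 0

N9 = 1, N17 = 0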